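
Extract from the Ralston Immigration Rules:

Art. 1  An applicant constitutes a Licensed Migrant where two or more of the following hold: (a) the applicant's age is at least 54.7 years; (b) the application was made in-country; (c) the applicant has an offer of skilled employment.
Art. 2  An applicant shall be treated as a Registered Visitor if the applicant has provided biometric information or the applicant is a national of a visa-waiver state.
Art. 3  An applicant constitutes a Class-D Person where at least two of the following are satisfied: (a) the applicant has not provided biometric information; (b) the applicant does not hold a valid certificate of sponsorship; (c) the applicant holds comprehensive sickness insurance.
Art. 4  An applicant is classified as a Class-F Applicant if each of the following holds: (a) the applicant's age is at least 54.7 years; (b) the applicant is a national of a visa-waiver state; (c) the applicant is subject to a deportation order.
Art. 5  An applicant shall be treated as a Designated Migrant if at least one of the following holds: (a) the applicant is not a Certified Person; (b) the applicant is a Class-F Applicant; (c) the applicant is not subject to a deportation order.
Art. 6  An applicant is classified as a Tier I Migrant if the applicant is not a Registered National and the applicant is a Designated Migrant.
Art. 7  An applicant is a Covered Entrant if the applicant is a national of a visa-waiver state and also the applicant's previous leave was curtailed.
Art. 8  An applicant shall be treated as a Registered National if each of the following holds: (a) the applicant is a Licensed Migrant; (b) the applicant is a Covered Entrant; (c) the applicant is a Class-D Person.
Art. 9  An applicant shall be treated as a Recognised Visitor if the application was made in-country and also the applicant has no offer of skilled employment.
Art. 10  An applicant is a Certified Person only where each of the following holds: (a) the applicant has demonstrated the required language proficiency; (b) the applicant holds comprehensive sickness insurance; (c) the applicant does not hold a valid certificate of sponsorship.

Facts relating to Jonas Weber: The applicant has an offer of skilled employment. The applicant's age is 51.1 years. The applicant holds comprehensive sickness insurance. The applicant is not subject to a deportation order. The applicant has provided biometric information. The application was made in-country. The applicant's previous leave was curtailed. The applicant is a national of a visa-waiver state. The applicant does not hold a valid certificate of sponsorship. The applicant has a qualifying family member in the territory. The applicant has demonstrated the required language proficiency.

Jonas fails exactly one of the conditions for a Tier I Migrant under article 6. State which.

Registered National

article 1 — Licensed Migrant: applicant's age: 51.1 years ≥ 54.7 years? no; the application was made in-country? yes; the applicant has an offer of skilled employment? yes — 2 of 3 hold (need ≥2) → satisfied.
article 7 — Covered Entrant: [the applicant is a national of a visa-waiver state? yes] AND [the applicant's previous leave was curtailed? yes] → satisfied.
article 3 — Class-D Person: the applicant has not provided biometric information? no; the applicant does not hold a valid certificate of sponsorship? yes; the applicant holds comprehensive sickness insurance? yes — 2 of 3 hold (need ≥2) → satisfied.
article 8 — Registered National: [Licensed Migrant (article 1)? yes] AND [Covered Entrant (article 7)? yes] AND [Class-D Person (article 3)? yes] → satisfied.
article 10 — Certified Person: [the applicant has demonstrated the required language proficiency? yes] AND [the applicant holds comprehensive sickness insurance? yes] AND [the applicant does not hold a valid certificate of sponsorship? yes] → satisfied.
article 4 — Class-F Applicant: [applicant's age: 51.1 years ≥ 54.7 years? no] AND [the applicant is a national of a visa-waiver state? yes] AND [the applicant is subject to a deportation order? no] → not satisfied.
article 5 — Designated Migrant: [not a Certified Person (article 10)? no] OR [Class-F Applicant (article 4)? no] OR [the applicant is not subject to a deportation order? yes] → satisfied.
article 6 — Tier I Migrant: [not a Registered National (article 8)? no] AND [Designated Migrant (article 5)? yes] → not satisfied.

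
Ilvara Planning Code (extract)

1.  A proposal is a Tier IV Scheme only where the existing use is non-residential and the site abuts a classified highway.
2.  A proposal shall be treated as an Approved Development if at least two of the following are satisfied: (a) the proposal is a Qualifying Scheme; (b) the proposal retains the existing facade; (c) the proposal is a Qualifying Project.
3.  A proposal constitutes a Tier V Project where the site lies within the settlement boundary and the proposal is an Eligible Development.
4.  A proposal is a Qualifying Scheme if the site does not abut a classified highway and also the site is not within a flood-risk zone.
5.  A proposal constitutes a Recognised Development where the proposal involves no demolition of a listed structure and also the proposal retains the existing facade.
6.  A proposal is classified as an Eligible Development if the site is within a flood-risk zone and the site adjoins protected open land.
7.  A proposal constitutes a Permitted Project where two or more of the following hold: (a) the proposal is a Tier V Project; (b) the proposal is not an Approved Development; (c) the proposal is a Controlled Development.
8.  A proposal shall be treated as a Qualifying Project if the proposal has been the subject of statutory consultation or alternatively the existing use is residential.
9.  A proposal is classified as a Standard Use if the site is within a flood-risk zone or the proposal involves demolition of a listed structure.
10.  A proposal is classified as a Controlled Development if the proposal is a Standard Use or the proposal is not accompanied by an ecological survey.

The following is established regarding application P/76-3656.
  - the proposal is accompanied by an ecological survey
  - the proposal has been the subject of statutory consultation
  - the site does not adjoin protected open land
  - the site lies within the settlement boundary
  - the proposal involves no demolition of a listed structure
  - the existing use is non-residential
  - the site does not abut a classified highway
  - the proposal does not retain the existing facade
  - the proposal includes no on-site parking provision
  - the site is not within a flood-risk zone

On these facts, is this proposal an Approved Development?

Yes

Under paragraph 4: the site does not abut a classified highway? yes; and the site is not within a flood-risk zone? yes. So the proposal is a Qualifying Scheme.
Under paragraph 8: the proposal has been the subject of statutory consultation? yes; or the existing use is residential? no. So the proposal is a Qualifying Project.
Under paragraph 2: Qualifying Scheme (paragraph 4)? yes; the proposal retains the existing facade? no; Qualifying Project (paragraph 8)? yes — 2 of 3 hold (need ≥2) → satisfied.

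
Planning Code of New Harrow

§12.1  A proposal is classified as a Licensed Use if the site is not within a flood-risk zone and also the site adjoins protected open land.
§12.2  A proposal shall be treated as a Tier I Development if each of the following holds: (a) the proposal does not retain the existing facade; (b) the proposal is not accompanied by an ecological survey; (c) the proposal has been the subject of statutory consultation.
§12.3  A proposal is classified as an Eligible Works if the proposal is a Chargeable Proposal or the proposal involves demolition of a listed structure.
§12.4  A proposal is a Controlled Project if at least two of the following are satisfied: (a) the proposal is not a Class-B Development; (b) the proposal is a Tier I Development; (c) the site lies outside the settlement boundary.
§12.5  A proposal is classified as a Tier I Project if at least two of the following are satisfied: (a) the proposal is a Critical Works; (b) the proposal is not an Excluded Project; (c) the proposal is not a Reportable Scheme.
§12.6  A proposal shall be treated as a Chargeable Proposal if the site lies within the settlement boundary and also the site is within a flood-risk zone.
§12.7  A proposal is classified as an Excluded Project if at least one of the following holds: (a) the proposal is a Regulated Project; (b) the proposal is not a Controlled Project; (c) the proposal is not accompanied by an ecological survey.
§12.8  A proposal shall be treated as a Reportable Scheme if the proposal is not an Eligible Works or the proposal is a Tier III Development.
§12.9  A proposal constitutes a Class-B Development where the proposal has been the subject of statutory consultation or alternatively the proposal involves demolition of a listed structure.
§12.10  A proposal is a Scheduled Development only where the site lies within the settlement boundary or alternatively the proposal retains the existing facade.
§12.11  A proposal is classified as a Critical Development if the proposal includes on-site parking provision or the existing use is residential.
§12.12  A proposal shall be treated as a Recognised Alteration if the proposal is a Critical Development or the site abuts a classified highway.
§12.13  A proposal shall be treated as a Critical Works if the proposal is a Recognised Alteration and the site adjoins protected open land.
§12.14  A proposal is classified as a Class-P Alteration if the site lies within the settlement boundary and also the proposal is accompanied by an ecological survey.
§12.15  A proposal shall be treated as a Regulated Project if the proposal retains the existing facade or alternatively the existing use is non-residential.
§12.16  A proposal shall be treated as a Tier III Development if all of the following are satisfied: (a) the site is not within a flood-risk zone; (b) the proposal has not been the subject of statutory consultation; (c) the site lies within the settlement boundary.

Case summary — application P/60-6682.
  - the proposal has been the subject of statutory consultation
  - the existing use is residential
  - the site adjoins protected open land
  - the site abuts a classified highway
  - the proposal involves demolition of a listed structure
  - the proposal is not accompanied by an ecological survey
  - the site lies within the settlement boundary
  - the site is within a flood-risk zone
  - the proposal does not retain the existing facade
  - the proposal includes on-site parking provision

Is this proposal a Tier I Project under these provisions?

Yes

§12.11 — Critical Development: [the proposal includes on-site parking provision? yes] OR [the existing use is residential? yes] → satisfied.
§12.12 — Recognised Alteration: [Critical Development (§12.11)? yes] OR [the site abuts a classified highway? yes] → satisfied.
§12.13 — Critical Works: [Recognised Alteration (§12.12)? yes] AND [the site adjoins protected open land? yes] → satisfied.
§12.15 — Regulated Project: [the proposal retains the existing facade? no] OR [the existing use is non-residential? no] → not satisfied.
§12.9 — Class-B Development: [the proposal has been the subject of statutory consultation? yes] OR [the proposal involves demolition of a listed structure? yes] → satisfied.
§12.2 — Tier I Development: [the proposal does not retain the existing facade? yes] AND [the proposal is not accompanied by an ecological survey? yes] AND [the proposal has been the subject of statutory consultation? yes] → satisfied.
§12.4 — Controlled Project: not a Class-B Development (§12.9)? no; Tier I Development (§12.2)? yes; the site lies outside the settlement boundary? no — 1 of 3 hold (need ≥2) → not satisfied.
§12.7 — Excluded Project: [Regulated Project (§12.15)? no] OR [not a Controlled Project (§12.4)? yes] OR [the proposal is not accompanied by an ecological survey? yes] → satisfied.
§12.6 — Chargeable Proposal: [the site lies within the settlement boundary? yes] AND [the site is within a flood-risk zone? yes] → satisfied.
§12.3 — Eligible Works: [Chargeable Proposal (§12.6)? yes] OR [the proposal involves demolition of a listed structure? yes] → satisfied.
§12.16 — Tier III Development: [the site is not within a flood-risk zone? no] AND [the proposal has not been the subject of statutory consultation? no] AND [the site lies within the settlement boundary? yes] → not satisfied.
§12.8 — Reportable Scheme: [not an Eligible Works (§12.3)? no] OR [Tier III Development (§12.16)? no] → not satisfied.
§12.5 — Tier I Project: Critical Works (§12.13)? yes; not an Excluded Project (§12.7)? no; not a Reportable Scheme (§12.8)? yes — 2 of 3 hold (need ≥2) → satisfied.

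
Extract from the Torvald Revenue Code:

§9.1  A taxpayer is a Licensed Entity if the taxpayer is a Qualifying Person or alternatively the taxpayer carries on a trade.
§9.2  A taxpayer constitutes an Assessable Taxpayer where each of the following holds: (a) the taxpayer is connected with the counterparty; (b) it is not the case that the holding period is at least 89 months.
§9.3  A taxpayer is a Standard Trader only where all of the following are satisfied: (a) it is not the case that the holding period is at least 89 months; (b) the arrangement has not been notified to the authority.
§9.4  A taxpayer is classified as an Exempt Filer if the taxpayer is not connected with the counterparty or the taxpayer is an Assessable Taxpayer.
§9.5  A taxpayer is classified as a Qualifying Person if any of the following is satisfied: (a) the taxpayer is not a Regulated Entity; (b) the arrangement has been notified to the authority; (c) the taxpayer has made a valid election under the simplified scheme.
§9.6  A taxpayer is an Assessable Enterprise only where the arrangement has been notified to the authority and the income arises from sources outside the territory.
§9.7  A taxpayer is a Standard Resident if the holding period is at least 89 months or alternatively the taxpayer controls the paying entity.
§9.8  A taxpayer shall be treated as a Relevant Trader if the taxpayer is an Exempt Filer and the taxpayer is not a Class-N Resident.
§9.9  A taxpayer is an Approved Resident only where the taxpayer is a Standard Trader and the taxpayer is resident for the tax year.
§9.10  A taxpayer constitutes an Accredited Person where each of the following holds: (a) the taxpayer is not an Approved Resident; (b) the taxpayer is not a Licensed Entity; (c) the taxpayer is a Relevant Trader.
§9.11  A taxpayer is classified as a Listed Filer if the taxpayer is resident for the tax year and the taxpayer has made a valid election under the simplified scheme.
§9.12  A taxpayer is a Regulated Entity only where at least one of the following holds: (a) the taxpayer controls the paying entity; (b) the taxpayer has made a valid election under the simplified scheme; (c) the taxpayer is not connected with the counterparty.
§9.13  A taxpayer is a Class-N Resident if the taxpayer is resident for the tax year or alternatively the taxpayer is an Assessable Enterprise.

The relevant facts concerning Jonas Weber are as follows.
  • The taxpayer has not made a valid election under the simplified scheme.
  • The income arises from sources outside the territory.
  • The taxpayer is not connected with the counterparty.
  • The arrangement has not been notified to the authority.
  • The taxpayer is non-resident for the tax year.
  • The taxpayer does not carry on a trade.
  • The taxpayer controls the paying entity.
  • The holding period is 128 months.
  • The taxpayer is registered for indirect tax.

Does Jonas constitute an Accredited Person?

Yes

§9.3 — Standard Trader: [holding period: 128 months ≥ 89 months? yes, so negated condition no] AND [the arrangement has not been notified to the authority? yes] → not satisfied.
§9.9 — Approved Resident: [Standard Trader (§9.3)? no] AND [the taxpayer is resident for the tax year? no] → not satisfied.
§9.12 — Regulated Entity: [the taxpayer controls the paying entity? yes] OR [the taxpayer has made a valid election under the simplified scheme? no] OR [the taxpayer is not connected with the counterparty? yes] → satisfied.
§9.5 — Qualifying Person: [not a Regulated Entity (§9.12)? no] OR [the arrangement has been notified to the authority? no] OR [the taxpayer has made a valid election under the simplified scheme? no] → not satisfied.
§9.1 — Licensed Entity: [Qualifying Person (§9.5)? no] OR [the taxpayer carries on a trade? no] → not satisfied.
§9.2 — Assessable Taxpayer: [the taxpayer is connected with the counterparty? no] AND [holding period: 128 months ≥ 89 months? yes, so negated condition no] → not satisfied.
§9.4 — Exempt Filer: [the taxpayer is not connected with the counterparty? yes] OR [Assessable Taxpayer (§9.2)? no] → satisfied.
§9.6 — Assessable Enterprise: [the arrangement has been notified to the authority? no] AND [the income arises from sources outside the territory? yes] → not satisfied.
§9.13 — Class-N Resident: [the taxpayer is resident for the tax year? no] OR [Assessable Enterprise (§9.6)? no] → not satisfied.
§9.8 — Relevant Trader: [Exempt Filer (§9.4)? yes] AND [not a Class-N Resident (§9.13)? yes] → satisfied.
§9.10 — Accredited Person: [not an Approved Resident (§9.9)? yes] AND [not a Licensed Entity (§9.1)? yes] AND [Relevant Trader (§9.8)? yes] → satisfied.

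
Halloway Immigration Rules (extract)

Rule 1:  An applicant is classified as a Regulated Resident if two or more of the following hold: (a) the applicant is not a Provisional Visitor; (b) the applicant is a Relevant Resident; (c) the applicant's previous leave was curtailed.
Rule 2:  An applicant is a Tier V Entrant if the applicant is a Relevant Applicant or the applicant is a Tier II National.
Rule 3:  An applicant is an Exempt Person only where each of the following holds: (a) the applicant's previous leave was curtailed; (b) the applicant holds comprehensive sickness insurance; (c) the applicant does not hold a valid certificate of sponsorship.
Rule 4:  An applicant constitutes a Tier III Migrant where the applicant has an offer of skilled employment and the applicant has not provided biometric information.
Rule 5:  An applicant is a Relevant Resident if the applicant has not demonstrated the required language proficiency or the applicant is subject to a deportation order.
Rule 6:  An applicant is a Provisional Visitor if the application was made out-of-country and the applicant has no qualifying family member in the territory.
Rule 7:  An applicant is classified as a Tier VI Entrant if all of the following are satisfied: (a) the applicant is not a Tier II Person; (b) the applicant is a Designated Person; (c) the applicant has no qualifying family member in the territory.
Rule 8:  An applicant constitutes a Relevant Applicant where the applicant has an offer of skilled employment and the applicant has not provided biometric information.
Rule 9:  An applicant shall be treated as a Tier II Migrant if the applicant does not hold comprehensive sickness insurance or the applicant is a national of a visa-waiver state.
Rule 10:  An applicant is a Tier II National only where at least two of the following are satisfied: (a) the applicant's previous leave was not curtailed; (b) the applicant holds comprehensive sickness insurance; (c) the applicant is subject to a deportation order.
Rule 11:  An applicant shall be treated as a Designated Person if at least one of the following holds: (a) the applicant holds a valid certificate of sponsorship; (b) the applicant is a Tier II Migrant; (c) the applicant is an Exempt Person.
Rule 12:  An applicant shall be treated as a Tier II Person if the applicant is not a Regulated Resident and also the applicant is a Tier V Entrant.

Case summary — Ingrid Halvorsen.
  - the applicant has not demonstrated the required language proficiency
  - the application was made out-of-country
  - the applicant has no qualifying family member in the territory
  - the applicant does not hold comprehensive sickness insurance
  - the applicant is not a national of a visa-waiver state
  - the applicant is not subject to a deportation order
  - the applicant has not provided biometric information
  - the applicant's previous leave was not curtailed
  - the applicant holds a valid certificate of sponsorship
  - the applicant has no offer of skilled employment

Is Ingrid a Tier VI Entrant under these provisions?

Yes

rule 6 — Provisional Visitor: [the application was made out-of-country? yes] AND [the applicant has no qualifying family member in the territory? yes] → satisfied.
rule 5 — Relevant Resident: [the applicant has not demonstrated the required language proficiency? yes] OR [the applicant is subject to a deportation order? no] → satisfied.
rule 1 — Regulated Resident: not a Provisional Visitor (rule 6)? no; Relevant Resident (rule 5)? yes; the applicant's previous leave was curtailed? no — 1 of 3 hold (need ≥2) → not satisfied.
rule 8 — Relevant Applicant: [the applicant has an offer of skilled employment? no] AND [the applicant has not provided biometric information? yes] → not satisfied.
rule 10 — Tier II National: the applicant's previous leave was not curtailed? yes; the applicant holds comprehensive sickness insurance? no; the applicant is subject to a deportation order? no — 1 of 3 hold (need ≥2) → not satisfied.
rule 2 — Tier V Entrant: [Relevant Applicant (rule 8)? no] OR [Tier II National (rule 10)? no] → not satisfied.
rule 12 — Tier II Person: [not a Regulated Resident (rule 1)? yes] AND [Tier V Entrant (rule 2)? no] → not satisfied.
rule 9 — Tier II Migrant: [the applicant does not hold comprehensive sickness insurance? yes] OR [the applicant is a national of a visa-waiver state? no] → satisfied.
rule 3 — Exempt Person: [the applicant's previous leave was curtailed? no] AND [the applicant holds comprehensive sickness insurance? no] AND [the applicant does not hold a valid certificate of sponsorship? no] → not satisfied.
rule 11 — Designated Person: [the applicant holds a valid certificate of sponsorship? yes] OR [Tier II Migrant (rule 9)? yes] OR [Exempt Person (rule 3)? no] → satisfied.
rule 7 — Tier VI Entrant: [not a Tier II Person (rule 12)? yes] AND [Designated Person (rule 11)? yes] AND [the applicant has no qualifying family member in the territory? yes] → satisfied.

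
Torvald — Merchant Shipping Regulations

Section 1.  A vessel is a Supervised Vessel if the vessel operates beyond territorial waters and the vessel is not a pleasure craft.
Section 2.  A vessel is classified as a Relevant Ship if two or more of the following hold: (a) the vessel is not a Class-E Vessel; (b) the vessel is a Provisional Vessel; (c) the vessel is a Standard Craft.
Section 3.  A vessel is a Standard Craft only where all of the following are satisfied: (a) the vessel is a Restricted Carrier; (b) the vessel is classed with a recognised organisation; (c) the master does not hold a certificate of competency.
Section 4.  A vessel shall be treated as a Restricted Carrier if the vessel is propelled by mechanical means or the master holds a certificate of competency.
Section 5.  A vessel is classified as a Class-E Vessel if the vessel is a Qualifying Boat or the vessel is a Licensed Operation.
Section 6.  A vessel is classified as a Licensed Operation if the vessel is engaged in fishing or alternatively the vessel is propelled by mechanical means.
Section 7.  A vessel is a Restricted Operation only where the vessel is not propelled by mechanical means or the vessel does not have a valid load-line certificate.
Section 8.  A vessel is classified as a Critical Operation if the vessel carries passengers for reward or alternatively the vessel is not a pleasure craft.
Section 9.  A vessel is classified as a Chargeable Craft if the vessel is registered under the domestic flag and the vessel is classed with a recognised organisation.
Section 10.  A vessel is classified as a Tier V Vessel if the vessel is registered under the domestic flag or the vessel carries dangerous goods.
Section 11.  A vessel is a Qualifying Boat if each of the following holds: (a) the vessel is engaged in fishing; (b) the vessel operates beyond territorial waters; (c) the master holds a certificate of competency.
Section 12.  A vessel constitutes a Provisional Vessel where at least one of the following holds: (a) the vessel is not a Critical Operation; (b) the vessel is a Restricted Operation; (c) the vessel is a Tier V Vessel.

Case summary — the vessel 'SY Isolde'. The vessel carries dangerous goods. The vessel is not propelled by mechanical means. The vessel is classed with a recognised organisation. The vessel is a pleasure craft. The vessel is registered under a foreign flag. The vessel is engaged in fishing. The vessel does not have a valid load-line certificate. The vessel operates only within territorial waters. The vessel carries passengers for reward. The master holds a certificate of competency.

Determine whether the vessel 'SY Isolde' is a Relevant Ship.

No

section 11 — Qualifying Boat: [the vessel is engaged in fishing? yes] AND [the vessel operates beyond territorial waters? no] AND [the master holds a certificate of competency? yes] → not satisfied.
section 6 — Licensed Operation: [the vessel is engaged in fishing? yes] OR [the vessel is propelled by mechanical means? no] → satisfied.
section 5 — Class-E Vessel: [Qualifying Boat (section 11)? no] OR [Licensed Operation (section 6)? yes] → satisfied.
section 8 — Critical Operation: [the vessel carries passengers for reward? yes] OR [the vessel is not a pleasure craft? no] → satisfied.
section 7 — Restricted Operation: [the vessel is not propelled by mechanical means? yes] OR [the vessel does not have a valid load-line certificate? yes] → satisfied.
section 10 — Tier V Vessel: [the vessel is registered under the domestic flag? no] OR [the vessel carries dangerous goods? yes] → satisfied.
section 12 — Provisional Vessel: [not a Critical Operation (section 8)? no] OR [Restricted Operation (section 7)? yes] OR [Tier V Vessel (section 10)? yes] → satisfied.
section 4 — Restricted Carrier: [the vessel is propelled by mechanical means? no] OR [the master holds a certificate of competency? yes] → satisfied.
section 3 — Standard Craft: [Restricted Carrier (section 4)? yes] AND [the vessel is classed with a recognised organisation? yes] AND [the master does not hold a certificate of competency? no] → not satisfied.
section 2 — Relevant Ship: not a Class-E Vessel (section 5)? no; Provisional Vessel (section 12)? yes; Standard Craft (section 3)? no — 1 of 3 hold (need ≥2) → not satisfied.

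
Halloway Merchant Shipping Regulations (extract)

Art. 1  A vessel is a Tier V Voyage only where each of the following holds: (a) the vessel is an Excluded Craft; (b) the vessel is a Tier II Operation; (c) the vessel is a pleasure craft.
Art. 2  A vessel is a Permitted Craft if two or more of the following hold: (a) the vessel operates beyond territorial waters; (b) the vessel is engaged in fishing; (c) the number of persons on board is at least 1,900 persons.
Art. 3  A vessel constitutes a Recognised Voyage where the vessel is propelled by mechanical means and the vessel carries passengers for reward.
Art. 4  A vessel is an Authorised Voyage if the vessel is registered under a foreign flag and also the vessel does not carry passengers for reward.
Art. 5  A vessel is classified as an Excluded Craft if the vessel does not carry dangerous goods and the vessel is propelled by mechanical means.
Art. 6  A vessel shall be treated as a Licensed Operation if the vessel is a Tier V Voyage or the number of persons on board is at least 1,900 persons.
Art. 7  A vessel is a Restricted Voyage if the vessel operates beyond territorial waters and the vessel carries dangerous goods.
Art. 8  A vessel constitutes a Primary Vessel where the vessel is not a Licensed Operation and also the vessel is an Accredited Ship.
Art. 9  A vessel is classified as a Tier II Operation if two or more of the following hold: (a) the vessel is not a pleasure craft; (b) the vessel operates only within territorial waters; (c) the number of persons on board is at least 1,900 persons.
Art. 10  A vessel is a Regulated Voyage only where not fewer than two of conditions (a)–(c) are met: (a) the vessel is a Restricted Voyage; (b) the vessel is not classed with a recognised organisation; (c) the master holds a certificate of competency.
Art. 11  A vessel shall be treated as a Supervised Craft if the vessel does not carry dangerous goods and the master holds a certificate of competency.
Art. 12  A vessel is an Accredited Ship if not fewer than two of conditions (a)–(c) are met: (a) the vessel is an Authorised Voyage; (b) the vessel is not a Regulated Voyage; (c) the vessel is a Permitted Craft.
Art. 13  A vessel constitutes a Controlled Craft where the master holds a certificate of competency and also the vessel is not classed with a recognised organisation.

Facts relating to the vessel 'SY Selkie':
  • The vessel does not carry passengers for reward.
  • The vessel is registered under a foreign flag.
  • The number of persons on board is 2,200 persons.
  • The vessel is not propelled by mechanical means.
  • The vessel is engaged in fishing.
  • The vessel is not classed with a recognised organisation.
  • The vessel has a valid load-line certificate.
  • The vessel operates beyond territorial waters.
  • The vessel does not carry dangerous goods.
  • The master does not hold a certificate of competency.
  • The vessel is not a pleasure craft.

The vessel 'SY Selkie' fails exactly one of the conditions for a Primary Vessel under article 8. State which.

article 5 — Excluded Craft: [the vessel does not carry dangerous goods? yes] AND [the vessel is propelled by mechanical means? no] → not satisfied.
article 9 — Tier II Operation: the vessel is not a pleasure craft? yes; the vessel operates only within territorial waters? no; number of persons on board: 2,200 persons ≥ 1,900 persons? yes — 2 of 3 hold (need ≥2) → satisfied.
article 1 — Tier V Voyage: [Excluded Craft (article 5)? no] AND [Tier II Operation (article 9)? yes] AND [the vessel is a pleasure craft? no] → not satisfied.
article 6 — Licensed Operation: [Tier V Voyage (article 1)? no] OR [number of persons on board: 2,200 persons ≥ 1,900 persons? yes] → satisfied.
article 4 — Authorised Voyage: [the vessel is registered under a foreign flag? yes] AND [the vessel does not carry passengers for reward? yes] → satisfied.
article 7 — Restricted Voyage: [the vessel operates beyond territorial waters? yes] AND [the vessel carries dangerous goods? no] → not satisfied.
article 10 — Regulated Voyage: Restricted Voyage (article 7)? no; the vessel is not classed with a recognised organisation? yes; the master holds a certificate of competency? no — 1 of 3 hold (need ≥2) → not satisfied.
article 2 — Permitted Craft: the vessel operates beyond territorial waters? yes; the vessel is engaged in fishing? yes; number of persons on board: 2,200 persons ≥ 1,900 persons? yes — 3 of 3 hold (need ≥2) → satisfied.
article 12 — Accredited Ship: Authorised Voyage (article 4)? yes; not a Regulated Voyage (article 10)? yes; Permitted Craft (article 2)? yes — 3 of 3 hold (need ≥2) → satisfied.
article 8 — Primary Vessel: [not a Licensed Operation (article 6)? no] AND [Accredited Ship (article 12)? yes] → not satisfied.

Licensed Operation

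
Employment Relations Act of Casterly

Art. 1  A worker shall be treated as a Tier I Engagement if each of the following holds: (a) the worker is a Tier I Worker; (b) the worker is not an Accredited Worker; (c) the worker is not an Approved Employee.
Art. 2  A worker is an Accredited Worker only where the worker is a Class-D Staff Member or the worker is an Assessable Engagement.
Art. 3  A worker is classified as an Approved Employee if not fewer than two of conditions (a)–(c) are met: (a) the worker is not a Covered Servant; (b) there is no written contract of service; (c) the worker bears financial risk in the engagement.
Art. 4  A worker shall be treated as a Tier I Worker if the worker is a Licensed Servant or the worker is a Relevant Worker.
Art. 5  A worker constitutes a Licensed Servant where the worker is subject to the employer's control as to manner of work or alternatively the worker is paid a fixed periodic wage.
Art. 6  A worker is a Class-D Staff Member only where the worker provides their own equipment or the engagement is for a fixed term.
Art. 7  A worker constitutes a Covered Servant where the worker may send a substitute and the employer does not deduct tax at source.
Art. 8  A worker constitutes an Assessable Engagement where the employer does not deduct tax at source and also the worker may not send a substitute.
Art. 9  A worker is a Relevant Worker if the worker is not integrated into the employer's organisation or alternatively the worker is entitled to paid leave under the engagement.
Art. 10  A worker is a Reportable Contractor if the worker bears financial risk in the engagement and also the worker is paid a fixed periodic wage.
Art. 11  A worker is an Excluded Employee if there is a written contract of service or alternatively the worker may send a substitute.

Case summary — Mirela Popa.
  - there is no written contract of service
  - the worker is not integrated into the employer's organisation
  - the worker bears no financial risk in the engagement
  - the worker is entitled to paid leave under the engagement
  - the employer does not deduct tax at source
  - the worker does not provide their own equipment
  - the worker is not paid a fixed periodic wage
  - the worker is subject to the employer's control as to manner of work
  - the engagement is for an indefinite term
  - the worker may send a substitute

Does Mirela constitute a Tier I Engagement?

Yes

Under article 5: the worker is subject to the employer's control as to manner of work? yes; or the worker is paid a fixed periodic wage? no. So the worker is a Licensed Servant.
Under article 9: the worker is not integrated into the employer's organisation? yes; or the worker is entitled to paid leave under the engagement? yes. So the worker is a Relevant Worker.
Under article 4: Licensed Servant (article 5)? yes; or Relevant Worker (article 9)? yes. So the worker is a Tier I Worker.
Under article 6: the worker provides their own equipment? no; or the engagement is for a fixed term? no. So the worker is not a Class-D Staff Member.
Under article 8: the employer does not deduct tax at source? yes; and the worker may not send a substitute? no. So the worker is not an Assessable Engagement.
Under article 2: Class-D Staff Member (article 6)? no; or Assessable Engagement (article 8)? no. So the worker is not an Accredited Worker.
Under article 7: the worker may send a substitute? yes; and the employer does not deduct tax at source? yes. So the worker is a Covered Servant.
Under article 3: not a Covered Servant (article 7)? no; there is no written contract of service? yes; the worker bears financial risk in the engagement? no — 1 of 3 hold (need ≥2) → not satisfied.
Under article 1: Tier I Worker (article 4)? yes; and not an Accredited Worker (article 2)? yes; and not an Approved Employee (article 3)? yes. So the worker is a Tier I Engagement.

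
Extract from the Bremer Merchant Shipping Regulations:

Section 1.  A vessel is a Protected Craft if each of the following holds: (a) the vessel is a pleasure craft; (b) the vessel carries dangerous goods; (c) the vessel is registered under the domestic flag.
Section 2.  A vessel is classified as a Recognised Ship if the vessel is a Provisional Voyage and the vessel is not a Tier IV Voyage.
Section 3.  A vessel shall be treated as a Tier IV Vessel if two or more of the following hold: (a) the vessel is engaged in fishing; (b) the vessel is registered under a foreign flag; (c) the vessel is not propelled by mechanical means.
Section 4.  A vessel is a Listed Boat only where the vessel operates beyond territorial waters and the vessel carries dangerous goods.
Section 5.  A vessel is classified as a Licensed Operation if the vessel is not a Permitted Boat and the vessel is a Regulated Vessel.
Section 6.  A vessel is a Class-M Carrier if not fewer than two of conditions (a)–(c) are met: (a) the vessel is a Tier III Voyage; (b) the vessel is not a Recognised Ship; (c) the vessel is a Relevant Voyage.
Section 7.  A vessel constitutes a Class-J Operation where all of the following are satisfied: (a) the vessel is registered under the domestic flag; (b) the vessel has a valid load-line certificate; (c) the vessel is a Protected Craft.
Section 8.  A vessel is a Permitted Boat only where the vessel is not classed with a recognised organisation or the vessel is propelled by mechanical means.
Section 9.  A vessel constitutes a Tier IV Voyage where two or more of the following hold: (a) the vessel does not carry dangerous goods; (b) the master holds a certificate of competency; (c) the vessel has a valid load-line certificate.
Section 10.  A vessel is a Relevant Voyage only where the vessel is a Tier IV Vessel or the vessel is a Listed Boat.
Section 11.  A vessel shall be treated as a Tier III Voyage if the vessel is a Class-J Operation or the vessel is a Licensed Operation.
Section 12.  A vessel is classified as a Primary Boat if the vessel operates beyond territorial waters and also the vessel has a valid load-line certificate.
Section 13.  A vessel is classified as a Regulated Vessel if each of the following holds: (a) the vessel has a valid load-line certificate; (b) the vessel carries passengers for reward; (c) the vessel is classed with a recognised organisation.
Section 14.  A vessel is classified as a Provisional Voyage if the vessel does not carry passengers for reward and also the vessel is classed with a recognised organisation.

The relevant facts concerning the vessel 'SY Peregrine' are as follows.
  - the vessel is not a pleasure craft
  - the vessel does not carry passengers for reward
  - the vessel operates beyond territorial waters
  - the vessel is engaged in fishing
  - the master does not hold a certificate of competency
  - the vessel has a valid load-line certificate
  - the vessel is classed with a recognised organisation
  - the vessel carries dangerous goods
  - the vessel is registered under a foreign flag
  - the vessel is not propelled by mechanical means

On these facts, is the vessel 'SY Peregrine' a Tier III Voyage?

section 1 — Protected Craft: [the vessel is a pleasure craft? no] AND [the vessel carries dangerous goods? yes] AND [the vessel is registered under the domestic flag? no] → not satisfied.
section 7 — Class-J Operation: [the vessel is registered under the domestic flag? no] AND [the vessel has a valid load-line certificate? yes] AND [Protected Craft (section 1)? no] → not satisfied.
section 8 — Permitted Boat: [the vessel is not classed with a recognised organisation? no] OR [the vessel is propelled by mechanical means? no] → not satisfied.
section 13 — Regulated Vessel: [the vessel has a valid load-line certificate? yes] AND [the vessel carries passengers for reward? no] AND [the vessel is classed with a recognised organisation? yes] → not satisfied.
section 5 — Licensed Operation: [not a Permitted Boat (section 8)? yes] AND [Regulated Vessel (section 13)? no] → not satisfied.
section 11 — Tier III Voyage: [Class-J Operation (section 7)? no] OR [Licensed Operation (section 5)? no] → not satisfied.

No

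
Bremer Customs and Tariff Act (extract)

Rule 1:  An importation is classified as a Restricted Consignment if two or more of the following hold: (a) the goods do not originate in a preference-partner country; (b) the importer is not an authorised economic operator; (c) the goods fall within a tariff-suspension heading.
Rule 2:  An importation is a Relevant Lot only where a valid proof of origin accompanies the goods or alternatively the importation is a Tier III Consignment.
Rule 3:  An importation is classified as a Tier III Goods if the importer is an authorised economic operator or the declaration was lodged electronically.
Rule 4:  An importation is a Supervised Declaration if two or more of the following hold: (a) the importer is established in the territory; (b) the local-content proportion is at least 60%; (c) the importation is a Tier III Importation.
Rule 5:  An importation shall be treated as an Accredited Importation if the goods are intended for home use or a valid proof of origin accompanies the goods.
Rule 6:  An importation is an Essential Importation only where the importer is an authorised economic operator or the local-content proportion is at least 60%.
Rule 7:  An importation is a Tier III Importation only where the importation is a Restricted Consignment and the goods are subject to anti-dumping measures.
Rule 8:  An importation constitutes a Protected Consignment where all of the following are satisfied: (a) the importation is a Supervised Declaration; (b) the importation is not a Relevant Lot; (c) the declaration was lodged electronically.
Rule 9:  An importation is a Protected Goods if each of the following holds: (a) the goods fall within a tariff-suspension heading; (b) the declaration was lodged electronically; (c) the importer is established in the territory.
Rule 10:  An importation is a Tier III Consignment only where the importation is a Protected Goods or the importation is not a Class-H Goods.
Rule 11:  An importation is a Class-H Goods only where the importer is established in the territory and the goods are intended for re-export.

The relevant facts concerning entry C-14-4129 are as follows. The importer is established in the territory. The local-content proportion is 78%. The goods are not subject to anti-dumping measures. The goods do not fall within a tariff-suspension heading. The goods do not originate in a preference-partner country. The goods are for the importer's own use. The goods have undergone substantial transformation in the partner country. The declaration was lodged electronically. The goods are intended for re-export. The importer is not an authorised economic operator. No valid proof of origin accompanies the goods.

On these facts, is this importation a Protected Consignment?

Under rule 1: the goods do not originate in a preference-partner country? yes; the importer is not an authorised economic operator? yes; the goods fall within a tariff-suspension heading? no — 2 of 3 hold (need ≥2) → satisfied.
Under rule 7: Restricted Consignment (rule 1)? yes; and the goods are subject to anti-dumping measures? no. So the importation is not a Tier III Importation.
Under rule 4: the importer is established in the territory? yes; local-content proportion: 78% ≥ 60%? yes; Tier III Importation (rule 7)? no — 2 of 3 hold (need ≥2) → satisfied.
Under rule 9: the goods fall within a tariff-suspension heading? no; and the declaration was lodged electronically? yes; and the importer is established in the territory? yes. So the importation is not a Protected Goods.
Under rule 11: the importer is established in the territory? yes; and the goods are intended for re-export? yes. So the importation is a Class-H Goods.
Under rule 10: Protected Goods (rule 9)? no; or not a Class-H Goods (rule 11)? no. So the importation is not a Tier III Consignment.
Under rule 2: a valid proof of origin accompanies the goods? no; or Tier III Consignment (rule 10)? no. So the importation is not a Relevant Lot.
Under rule 8: Supervised Declaration (rule 4)? yes; and not a Relevant Lot (rule 2)? yes; and the declaration was lodged electronically? yes. So the importation is a Protected Consignment.

Yes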